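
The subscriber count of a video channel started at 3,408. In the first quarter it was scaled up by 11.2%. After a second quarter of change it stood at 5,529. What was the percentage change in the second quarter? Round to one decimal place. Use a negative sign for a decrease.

45.9%

After the first quarter: 3,408 × 1.112 = 3789.696.
Second-quarter multiplier: 5,529 ÷ 3789.696 ≈ 1.45896.
That is a change of 45.9%.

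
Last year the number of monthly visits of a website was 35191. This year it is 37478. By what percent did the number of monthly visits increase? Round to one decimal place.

Change: 37478 − 35191 = 2287.
Relative to the original: 2287 ÷ 35191 ≈ 6.5%.
So the number of monthly visits increased by 6.5%.

6.5%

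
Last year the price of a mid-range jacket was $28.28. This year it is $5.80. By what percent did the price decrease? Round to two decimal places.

79.49%

Change: $5.80 − $28.28 = -$22.48.
Relative to the original: -$22.48 ÷ $28.28 ≈ -79.49%.
So the price decreased by 79.49%.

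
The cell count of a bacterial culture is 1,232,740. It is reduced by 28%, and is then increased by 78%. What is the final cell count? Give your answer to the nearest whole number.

After the 28% decrease: 1,232,740 × 0.72 = 887572.8.
After the 78% increase: 887572.8 × 1.78 = 1579879.584 ≈ 1,579,880.

1,579,880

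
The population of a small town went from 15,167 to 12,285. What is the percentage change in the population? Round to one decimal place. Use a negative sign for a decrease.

-19.0%

Change: 12,285 − 15,167 = -2,882.
Relative to the original: -2,882 ÷ 15,167 ≈ -19.0%.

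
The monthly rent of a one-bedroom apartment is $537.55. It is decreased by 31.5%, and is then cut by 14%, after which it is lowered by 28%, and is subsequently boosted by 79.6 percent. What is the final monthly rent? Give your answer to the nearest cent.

Apply the 31.5% decrease: $537.55 × 0.685 = $368.22175.
14% decrease: $368.22175 × 0.86 = $316.670705.
28% decrease: $316.670705 × 0.72 = $228.0029076.
79.6% increase: $228.0029076 × 1.796 = $409.4932220496 ≈ $409.49.

$409.49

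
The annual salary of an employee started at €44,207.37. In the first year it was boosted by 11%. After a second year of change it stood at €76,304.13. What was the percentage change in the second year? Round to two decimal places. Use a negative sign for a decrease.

After the first year: €44,207.37 × 1.11 = €49070.1807.
Second-year multiplier: €76,304.13 ÷ €49070.1807 ≈ 1.555.
That is a change of 55.50%.

55.50%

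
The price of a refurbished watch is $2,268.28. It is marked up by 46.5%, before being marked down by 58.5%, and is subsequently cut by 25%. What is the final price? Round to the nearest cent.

After the 46.5% increase: $2,268.28 × 1.465 = $3323.0302.
After the 58.5% decrease: $3323.0302 × 0.415 = $1379.057533.
After the 25% decrease: $1379.057533 × 0.75 = $1034.29314975 ≈ $1,034.29.

$1,034.29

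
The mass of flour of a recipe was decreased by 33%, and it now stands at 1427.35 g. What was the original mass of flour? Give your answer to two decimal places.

The overall multiplier applied was 0.67.
So the original mass of flour was 1427.35 ÷ 0.67 ≈ 2130.37 g.

2130.37 g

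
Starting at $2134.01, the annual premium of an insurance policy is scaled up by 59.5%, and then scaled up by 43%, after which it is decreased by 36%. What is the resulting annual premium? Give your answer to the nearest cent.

$3115.11

Each change multiplies by a factor: 1.595 × 1.43 × 0.64 = 1.459744.
$2134.01 × 1.459744 = $3115.10829344 ≈ $3115.11.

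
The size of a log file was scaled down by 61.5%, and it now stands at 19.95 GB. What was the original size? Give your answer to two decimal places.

51.82 GB

The overall multiplier applied was 0.385.
So the original size was 19.95 ÷ 0.385 ≈ 51.82 GB.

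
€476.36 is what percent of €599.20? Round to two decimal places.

79.50%

€476.36 ÷ €599.20 ≈ 79.50%.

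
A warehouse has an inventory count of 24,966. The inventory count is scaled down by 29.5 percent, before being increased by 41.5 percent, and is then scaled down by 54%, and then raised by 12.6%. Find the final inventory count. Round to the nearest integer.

12,900

After the 29.5% decrease: 24,966 × 0.705 = 17601.03.
41.5% increase: 17601.03 × 1.415 = 24905.45745.
After the 54% decrease: 24905.45745 × 0.46 = 11456.510427.
After the 12.6% increase: 11456.510427 × 1.126 = 12900.030740802 ≈ 12,900.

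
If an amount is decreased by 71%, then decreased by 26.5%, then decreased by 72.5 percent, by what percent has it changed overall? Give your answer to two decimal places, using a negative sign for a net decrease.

The combined multiplier is 0.29 × 0.735 × 0.275 = 0.05861625.
That corresponds to a decrease of 94.14%.

-94.14%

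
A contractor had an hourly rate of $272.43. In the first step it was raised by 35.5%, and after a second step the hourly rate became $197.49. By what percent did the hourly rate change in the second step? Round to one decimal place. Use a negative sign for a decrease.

After the first step: $272.43 × 1.355 = $369.14265.
Second-step multiplier: $197.49 ÷ $369.14265 ≈ 0.535.
That is a change of -46.5%.

-46.5%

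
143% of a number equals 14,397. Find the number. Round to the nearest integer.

14,397 ÷ 1.43 ≈ 10,068.

10,068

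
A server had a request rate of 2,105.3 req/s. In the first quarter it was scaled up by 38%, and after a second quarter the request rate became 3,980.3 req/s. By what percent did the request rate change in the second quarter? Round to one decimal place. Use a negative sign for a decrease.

After the first quarter: 2,105.3 × 1.38 = 2905.314.
Second-quarter multiplier: 3,980.3 ÷ 2905.314 ≈ 1.37001.
That is a change of 37.0%.

37.0%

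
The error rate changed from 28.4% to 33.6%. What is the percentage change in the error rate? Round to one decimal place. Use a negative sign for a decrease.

The change is 33.6 − 28.4 = 5.2 percentage points.
Relative to the original 28.4%, that is 5.2 ÷ 28.4 ≈ 18.3%.

18.3%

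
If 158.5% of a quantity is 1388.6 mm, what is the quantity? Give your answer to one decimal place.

1388.6 mm ÷ 1.585 ≈ 876.1 mm.

876.1 mm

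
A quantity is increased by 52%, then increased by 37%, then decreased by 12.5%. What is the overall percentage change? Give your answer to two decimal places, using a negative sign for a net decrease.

The combined multiplier is 1.52 × 1.37 × 0.875 = 1.8221.
That corresponds to an increase of 82.21%.

82.21%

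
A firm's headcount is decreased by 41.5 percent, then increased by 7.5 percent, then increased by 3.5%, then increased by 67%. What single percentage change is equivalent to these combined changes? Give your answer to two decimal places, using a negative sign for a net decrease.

8.70%

A 41.5% decrease multiplies by 0.585.
Then a 7.5% increase: 0.585 × 1.075 = 0.628875.
Then a 3.5% increase: 0.628875 × 1.035 = 0.650885625.
Then a 67% increase: 0.650885625 × 1.67 = 1.08697899375.
Overall factor 1.08697899375, i.e. 8.70%.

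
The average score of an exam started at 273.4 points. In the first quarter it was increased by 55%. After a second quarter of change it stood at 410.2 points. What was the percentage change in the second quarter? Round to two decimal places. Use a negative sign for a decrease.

-3.20%

After the first quarter: 273.4 × 1.55 = 423.77.
Second-quarter multiplier: 410.2 ÷ 423.77 ≈ 0.967978.
That is a change of -3.20%.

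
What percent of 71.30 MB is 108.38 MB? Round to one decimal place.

152.0%

108.38 MB ÷ 71.30 MB ≈ 152.0%.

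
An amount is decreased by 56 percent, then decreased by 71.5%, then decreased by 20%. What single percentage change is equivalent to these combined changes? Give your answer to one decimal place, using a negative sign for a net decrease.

-90.0%

The combined multiplier is 0.44 × 0.285 × 0.8 = 0.10032.
That corresponds to a decrease of 90.0%.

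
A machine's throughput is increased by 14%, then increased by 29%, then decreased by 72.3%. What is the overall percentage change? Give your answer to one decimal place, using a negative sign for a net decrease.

-59.3%

The combined multiplier is 1.14 × 1.29 × 0.277 = 0.4073562.
That corresponds to a decrease of 59.3%.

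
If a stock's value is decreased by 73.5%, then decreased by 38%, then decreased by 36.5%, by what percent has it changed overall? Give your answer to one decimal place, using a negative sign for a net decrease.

-89.6%

The combined multiplier is 0.265 × 0.62 × 0.635 = 0.1043305.
That corresponds to a decrease of 89.6%.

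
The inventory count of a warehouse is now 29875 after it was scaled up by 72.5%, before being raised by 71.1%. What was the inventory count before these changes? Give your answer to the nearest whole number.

10122

Undoing the 71.1% increase: 29875 ÷ 1.711 ≈ 17460.549386.
Undoing the 72.5% increase: 17460.549386 ÷ 1.725 ≈ 10122.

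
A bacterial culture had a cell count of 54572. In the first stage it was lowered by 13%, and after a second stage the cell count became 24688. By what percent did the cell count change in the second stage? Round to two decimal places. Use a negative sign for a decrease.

-48.00%

After the first stage: 54572 × 0.87 = 47477.64.
Second-stage multiplier: 24688 ÷ 47477.64 ≈ 0.519992.
That is a change of -48.00%.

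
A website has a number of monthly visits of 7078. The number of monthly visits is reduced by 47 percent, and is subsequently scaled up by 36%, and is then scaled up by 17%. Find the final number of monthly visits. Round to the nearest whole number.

Each change multiplies by a factor: 0.53 × 1.36 × 1.17 = 0.843336.
7078 × 0.843336 = 5969.132208 ≈ 5969.

5969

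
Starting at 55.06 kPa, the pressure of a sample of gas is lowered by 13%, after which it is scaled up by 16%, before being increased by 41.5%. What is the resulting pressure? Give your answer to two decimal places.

78.63 kPa

Each change multiplies by a factor: 0.87 × 1.16 × 1.415 = 1.428018.
55.06 × 1.428018 = 78.62667108 ≈ 78.63.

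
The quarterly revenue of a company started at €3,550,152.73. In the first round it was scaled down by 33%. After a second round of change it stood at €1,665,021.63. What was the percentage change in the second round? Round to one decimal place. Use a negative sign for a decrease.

After the first round: €3,550,152.73 × 0.67 = €2378602.3291.
Second-round multiplier: €1,665,021.63 ÷ €2378602.3291 ≈ 0.7.
That is a change of -30.0%.

-30.0%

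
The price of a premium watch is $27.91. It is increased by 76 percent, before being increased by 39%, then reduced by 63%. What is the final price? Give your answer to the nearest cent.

$25.26

Each change multiplies by a factor: 1.76 × 1.39 × 0.37 = 0.905168.
$27.91 × 0.905168 = $25.26323888 ≈ $25.26.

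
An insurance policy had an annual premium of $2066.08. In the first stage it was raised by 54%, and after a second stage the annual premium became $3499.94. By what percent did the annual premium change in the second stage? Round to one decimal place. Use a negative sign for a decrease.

After the first stage: $2066.08 × 1.54 = $3181.7632.
Second-stage multiplier: $3499.94 ÷ $3181.7632 ≈ 1.1.
That is a change of 10.0%.

10.0%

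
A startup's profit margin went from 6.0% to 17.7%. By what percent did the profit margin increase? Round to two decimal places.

195.00%

The change is 17.7 − 6.0 = 11.7 percentage points.
Relative to the original 6.0%, that is 11.7 ÷ 6.0 = 195.00%.
So the profit margin rose by 195.00%.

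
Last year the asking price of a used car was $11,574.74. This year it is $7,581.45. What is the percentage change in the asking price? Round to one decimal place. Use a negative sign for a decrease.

-34.5%

Change: $7,581.45 − $11,574.74 = -$3,993.29.
Relative to the original: -$3,993.29 ÷ $11,574.74 ≈ -34.5%.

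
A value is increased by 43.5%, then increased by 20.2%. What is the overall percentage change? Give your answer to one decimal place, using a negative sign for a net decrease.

The combined multiplier is 1.435 × 1.202 = 1.72487.
That corresponds to an increase of 72.5%.

72.5%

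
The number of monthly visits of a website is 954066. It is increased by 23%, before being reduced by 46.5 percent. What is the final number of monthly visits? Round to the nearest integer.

627823

After the 23% increase: 954066 × 1.23 = 1173501.18.
46.5% decrease: 1173501.18 × 0.535 = 627823.1313 ≈ 627823.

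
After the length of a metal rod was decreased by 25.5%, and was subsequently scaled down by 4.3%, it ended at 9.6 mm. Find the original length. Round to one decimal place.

13.5 mm

The overall multiplier applied was 0.745 × 0.957 = 0.712965.
So the original length was 9.6 ÷ 0.712965 ≈ 13.5 mm.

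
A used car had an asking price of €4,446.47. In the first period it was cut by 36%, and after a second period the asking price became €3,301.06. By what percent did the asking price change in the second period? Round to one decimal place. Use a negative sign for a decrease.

After the first period: €4,446.47 × 0.64 = €2845.7408.
Second-period multiplier: €3,301.06 ÷ €2845.7408 ≈ 1.16.
That is a change of 16.0%.

16.0%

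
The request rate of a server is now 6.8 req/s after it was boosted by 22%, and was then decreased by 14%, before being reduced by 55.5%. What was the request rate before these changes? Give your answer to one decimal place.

14.6 req/s

Undoing the 55.5% decrease: 6.8 ÷ 0.445 ≈ 15.280899.
Undoing the 14% decrease: 15.280899 ÷ 0.86 ≈ 17.768487.
Undoing the 22% increase: 17.768487 ÷ 1.22 ≈ 14.6 req/s.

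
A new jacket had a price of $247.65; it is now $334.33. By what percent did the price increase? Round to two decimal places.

35.00%

Change: $334.33 − $247.65 = $86.68.
Relative to the original: $86.68 ÷ $247.65 ≈ 35.00%.
So the price increased by 35.00%.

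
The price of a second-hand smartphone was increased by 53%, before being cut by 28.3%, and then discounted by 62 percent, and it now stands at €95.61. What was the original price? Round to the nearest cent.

Undoing the 62% decrease: €95.61 ÷ 0.38 ≈ €251.605263.
Undoing the 28.3% decrease: €251.605263 ÷ 0.717 ≈ €350.913895.
Undoing the 53% increase: €350.913895 ÷ 1.53 ≈ €229.36.

€229.36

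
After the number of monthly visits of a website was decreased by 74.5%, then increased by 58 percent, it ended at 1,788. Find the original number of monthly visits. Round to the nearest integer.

4,438

The overall multiplier applied was 0.255 × 1.58 = 0.4029.
So the original number of monthly visits was 1,788 ÷ 0.4029 ≈ 4,438.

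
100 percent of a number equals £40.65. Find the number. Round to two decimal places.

£40.65 ÷ 1 = £40.65.

£40.65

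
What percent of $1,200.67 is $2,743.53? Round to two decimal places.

228.50%

$2,743.53 ÷ $1,200.67 ≈ 228.50%.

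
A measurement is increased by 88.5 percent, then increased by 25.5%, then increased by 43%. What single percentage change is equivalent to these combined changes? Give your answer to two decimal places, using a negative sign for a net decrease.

The combined multiplier is 1.885 × 1.255 × 1.43 = 3.38291525.
That corresponds to an increase of 238.29%.

238.29%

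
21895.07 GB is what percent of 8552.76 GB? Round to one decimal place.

21895.07 GB ÷ 8552.76 GB ≈ 256.0%.

256.0%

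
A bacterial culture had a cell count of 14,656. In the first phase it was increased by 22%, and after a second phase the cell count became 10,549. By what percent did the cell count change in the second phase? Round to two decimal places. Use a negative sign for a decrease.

-41.00%

After the first phase: 14,656 × 1.22 = 17880.32.
Second-phase multiplier: 10,549 ÷ 17880.32 ≈ 0.589978.
That is a change of -41.00%.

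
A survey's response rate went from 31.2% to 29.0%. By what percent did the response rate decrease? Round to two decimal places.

7.05%

The change is 29.0 − 31.2 = -2.2 percentage points.
Relative to the original 31.2%, that is -2.2 ÷ 31.2 ≈ -7.05%.
So the response rate fell by 7.05%.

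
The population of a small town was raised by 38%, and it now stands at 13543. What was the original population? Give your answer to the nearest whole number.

The overall multiplier applied was 1.38.
So the original population was 13543 ÷ 1.38 ≈ 9814.

9814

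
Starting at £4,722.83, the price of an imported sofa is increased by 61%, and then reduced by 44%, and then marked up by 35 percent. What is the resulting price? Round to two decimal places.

£5,748.44

61% increase: £4,722.83 × 1.61 = £7603.7563.
44% decrease: £7603.7563 × 0.56 = £4258.103528.
After the 35% increase: £4258.103528 × 1.35 = £5748.4397628 ≈ £5,748.44.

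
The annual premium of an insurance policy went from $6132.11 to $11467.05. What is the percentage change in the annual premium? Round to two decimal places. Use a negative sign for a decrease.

Change: $11467.05 − $6132.11 = $5334.94.
Relative to the original: $5334.94 ÷ $6132.11 ≈ 87.00%.

87.00%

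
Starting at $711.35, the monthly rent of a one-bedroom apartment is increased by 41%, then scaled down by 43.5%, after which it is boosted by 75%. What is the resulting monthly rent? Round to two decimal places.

Each change multiplies by a factor: 1.41 × 0.565 × 1.75 = 1.3941375.
$711.35 × 1.3941375 = $991.719710625 ≈ $991.72.

$991.72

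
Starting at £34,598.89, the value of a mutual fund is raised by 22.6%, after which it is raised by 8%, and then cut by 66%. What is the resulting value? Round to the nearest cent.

After the 22.6% increase: £34,598.89 × 1.226 = £42418.23914.
8% increase: £42418.23914 × 1.08 = £45811.6982712.
After the 66% decrease: £45811.6982712 × 0.34 = £15575.977412208 ≈ £15,575.98.

£15,575.98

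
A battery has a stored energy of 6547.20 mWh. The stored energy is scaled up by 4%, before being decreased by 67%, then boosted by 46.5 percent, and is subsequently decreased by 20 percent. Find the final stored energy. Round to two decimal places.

2633.48 mWh

4% increase: 6547.20 × 1.04 = 6809.088.
After the 67% decrease: 6809.088 × 0.33 = 2246.99904.
Apply the 46.5% increase: 2246.99904 × 1.465 = 3291.8535936.
Apply the 20% decrease: 3291.8535936 × 0.8 = 2633.48287488 ≈ 2633.48.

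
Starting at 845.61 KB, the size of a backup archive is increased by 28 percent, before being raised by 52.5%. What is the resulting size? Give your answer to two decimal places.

1650.63 KB

After the 28% increase: 845.61 × 1.28 = 1082.3808.
Apply the 52.5% increase: 1082.3808 × 1.525 = 1650.63072 ≈ 1650.63.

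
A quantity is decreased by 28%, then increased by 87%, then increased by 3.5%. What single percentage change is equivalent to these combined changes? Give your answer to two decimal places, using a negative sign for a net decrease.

A 28% decrease multiplies by 0.72.
Then an 87% increase: 0.72 × 1.87 = 1.3464.
Then a 3.5% increase: 1.3464 × 1.035 = 1.393524.
Overall factor 1.393524, i.e. 39.35%.

39.35%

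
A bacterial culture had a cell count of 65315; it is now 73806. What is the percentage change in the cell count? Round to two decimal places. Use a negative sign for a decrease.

13.00%

Change: 73806 − 65315 = 8491.
Relative to the original: 8491 ÷ 65315 ≈ 13.00%.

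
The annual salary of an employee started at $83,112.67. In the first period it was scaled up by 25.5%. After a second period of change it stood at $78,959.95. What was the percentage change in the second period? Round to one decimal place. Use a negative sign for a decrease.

After the first period: $83,112.67 × 1.255 = $104306.40085.
Second-period multiplier: $78,959.95 ÷ $104306.40085 ≈ 0.757.
That is a change of -24.3%.

-24.3%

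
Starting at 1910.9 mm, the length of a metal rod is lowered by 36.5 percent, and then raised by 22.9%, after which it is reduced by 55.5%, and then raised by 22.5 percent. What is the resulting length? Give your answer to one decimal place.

812.9 mm

Each change multiplies by a factor: 0.635 × 1.229 × 0.445 × 1.225 = 0.425423726875.
1910.9 × 0.425423726875 = 812.9421996854375 ≈ 812.9.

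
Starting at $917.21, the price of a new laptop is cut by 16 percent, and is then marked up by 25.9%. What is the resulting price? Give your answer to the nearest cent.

$970.00

After the 16% decrease: $917.21 × 0.84 = $770.4564.
Apply the 25.9% increase: $770.4564 × 1.259 = $970.0046076 ≈ $970.00.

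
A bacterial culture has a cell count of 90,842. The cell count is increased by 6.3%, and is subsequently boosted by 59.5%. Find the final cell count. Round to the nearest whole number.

154,021

After the 6.3% increase: 90,842 × 1.063 = 96565.046.
Apply the 59.5% increase: 96565.046 × 1.595 = 154021.24837 ≈ 154,021.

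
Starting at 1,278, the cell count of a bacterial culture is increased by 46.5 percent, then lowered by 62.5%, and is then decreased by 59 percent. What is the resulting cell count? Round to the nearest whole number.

Apply the 46.5% increase: 1,278 × 1.465 = 1872.27.
62.5% decrease: 1872.27 × 0.375 = 702.10125.
Apply the 59% decrease: 702.10125 × 0.41 = 287.8615125 ≈ 288.

288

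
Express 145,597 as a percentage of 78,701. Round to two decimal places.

185.00%

145,597 ÷ 78,701 ≈ 185.00%.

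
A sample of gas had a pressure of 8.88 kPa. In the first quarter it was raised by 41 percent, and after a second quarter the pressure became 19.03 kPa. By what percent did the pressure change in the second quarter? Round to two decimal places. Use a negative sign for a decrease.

After the first quarter: 8.88 × 1.41 = 12.5208.
Second-quarter multiplier: 19.03 ÷ 12.5208 ≈ 1.519871.
That is a change of 51.99%.

51.99%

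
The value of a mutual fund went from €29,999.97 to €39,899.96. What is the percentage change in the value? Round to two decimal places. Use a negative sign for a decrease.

33.00%

Change: €39,899.96 − €29,999.97 = €9,899.99.
Relative to the original: €9,899.99 ÷ €29,999.97 ≈ 33.00%.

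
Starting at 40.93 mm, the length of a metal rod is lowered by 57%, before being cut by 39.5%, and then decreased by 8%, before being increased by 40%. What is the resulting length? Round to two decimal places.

13.71 mm

Apply the 57% decrease: 40.93 × 0.43 = 17.5999.
39.5% decrease: 17.5999 × 0.605 = 10.6479395.
Apply the 8% decrease: 10.6479395 × 0.92 = 9.79610434.
40% increase: 9.79610434 × 1.4 = 13.714546076 ≈ 13.71.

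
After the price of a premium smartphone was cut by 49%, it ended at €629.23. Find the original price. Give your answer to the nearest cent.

The overall multiplier applied was 0.51.
So the original price was €629.23 ÷ 0.51 ≈ €1233.78.

€1233.78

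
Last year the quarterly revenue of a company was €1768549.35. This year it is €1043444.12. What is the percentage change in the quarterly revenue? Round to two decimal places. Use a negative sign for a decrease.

Change: €1043444.12 − €1768549.35 = -€725105.23.
Relative to the original: -€725105.23 ÷ €1768549.35 ≈ -41.00%.

-41.00%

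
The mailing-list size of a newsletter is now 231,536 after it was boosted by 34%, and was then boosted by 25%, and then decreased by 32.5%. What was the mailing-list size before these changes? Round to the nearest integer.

204,786

The overall multiplier applied was 1.34 × 1.25 × 0.675 = 1.130625.
So the original mailing-list size was 231,536 ÷ 1.130625 ≈ 204,786.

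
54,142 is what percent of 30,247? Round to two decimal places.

179.00%

54,142 ÷ 30,247 ≈ 179.00%.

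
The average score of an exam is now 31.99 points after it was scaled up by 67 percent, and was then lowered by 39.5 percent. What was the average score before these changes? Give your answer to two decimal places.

The overall multiplier applied was 1.67 × 0.605 = 1.01035.
So the original average score was 31.99 ÷ 1.01035 ≈ 31.66 points.

31.66 points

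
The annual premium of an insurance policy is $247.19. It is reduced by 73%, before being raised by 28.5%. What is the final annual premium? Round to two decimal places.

$85.76

Apply the 73% decrease: $247.19 × 0.27 = $66.7413.
Apply the 28.5% increase: $66.7413 × 1.285 = $85.7625705 ≈ $85.76.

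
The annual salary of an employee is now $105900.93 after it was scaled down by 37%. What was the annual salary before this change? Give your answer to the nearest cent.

$168096.71

The overall multiplier applied was 0.63.
So the original annual salary was $105900.93 ÷ 0.63 ≈ $168096.71.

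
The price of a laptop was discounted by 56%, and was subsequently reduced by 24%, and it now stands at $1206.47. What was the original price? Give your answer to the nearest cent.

Undoing the 24% decrease: $1206.47 ÷ 0.76 ≈ $1587.460526.
Undoing the 56% decrease: $1587.460526 ÷ 0.44 ≈ $3607.86.

$3607.86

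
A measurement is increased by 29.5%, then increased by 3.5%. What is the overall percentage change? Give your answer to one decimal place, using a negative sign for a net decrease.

The combined multiplier is 1.295 × 1.035 = 1.340325.
That corresponds to an increase of 34.0%.

34.0%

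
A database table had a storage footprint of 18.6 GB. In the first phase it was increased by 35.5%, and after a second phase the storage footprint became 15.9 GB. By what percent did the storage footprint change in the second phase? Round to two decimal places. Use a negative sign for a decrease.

-36.91%

After the first phase: 18.6 × 1.355 = 25.203.
Second-phase multiplier: 15.9 ÷ 25.203 ≈ 0.630877.
That is a change of -36.91%.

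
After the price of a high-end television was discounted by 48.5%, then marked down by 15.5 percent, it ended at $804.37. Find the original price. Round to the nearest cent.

$1,848.38

The overall multiplier applied was 0.515 × 0.845 = 0.435175.
So the original price was $804.37 ÷ 0.435175 ≈ $1,848.38.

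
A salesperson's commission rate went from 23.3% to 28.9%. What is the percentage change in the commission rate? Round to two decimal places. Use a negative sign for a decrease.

24.03%

The change is 28.9 − 23.3 = 5.6 percentage points.
Relative to the original 23.3%, that is 5.6 ÷ 23.3 ≈ 24.03%.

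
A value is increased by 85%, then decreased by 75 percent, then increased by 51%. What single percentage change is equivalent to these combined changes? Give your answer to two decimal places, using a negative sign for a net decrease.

An 85% increase multiplies by 1.85.
Then a 75% decrease: 1.85 × 0.25 = 0.4625.
Then a 51% increase: 0.4625 × 1.51 = 0.698375.
Overall factor 0.698375, i.e. -30.16%.

-30.16%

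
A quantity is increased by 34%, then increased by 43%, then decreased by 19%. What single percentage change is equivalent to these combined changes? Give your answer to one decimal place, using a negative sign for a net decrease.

55.2%

A 34% increase multiplies by 1.34.
Then a 43% increase: 1.34 × 1.43 = 1.9162.
Then a 19% decrease: 1.9162 × 0.81 = 1.552122.
Overall factor 1.552122, i.e. 55.2%.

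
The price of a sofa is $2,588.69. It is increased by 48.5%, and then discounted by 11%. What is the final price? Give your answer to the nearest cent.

Each change multiplies by a factor: 1.485 × 0.89 = 1.32165.
$2,588.69 × 1.32165 = $3421.3421385 ≈ $3,421.34.

$3,421.34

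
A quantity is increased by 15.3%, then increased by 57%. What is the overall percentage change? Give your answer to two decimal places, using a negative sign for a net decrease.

81.02%

A 15.3% increase multiplies by 1.153.
Then a 57% increase: 1.153 × 1.57 = 1.81021.
Overall factor 1.81021, i.e. 81.02%.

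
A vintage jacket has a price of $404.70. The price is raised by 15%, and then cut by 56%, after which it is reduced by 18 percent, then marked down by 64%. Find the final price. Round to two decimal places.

15% increase: $404.70 × 1.15 = $465.405.
After the 56% decrease: $465.405 × 0.44 = $204.7782.
Apply the 18% decrease: $204.7782 × 0.82 = $167.918124.
After the 64% decrease: $167.918124 × 0.36 = $60.45052464 ≈ $60.45.

$60.45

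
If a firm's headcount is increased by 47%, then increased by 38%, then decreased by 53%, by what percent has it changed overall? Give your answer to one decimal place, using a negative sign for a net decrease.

-4.7%

The combined multiplier is 1.47 × 1.38 × 0.47 = 0.953442.
That corresponds to a decrease of 4.7%.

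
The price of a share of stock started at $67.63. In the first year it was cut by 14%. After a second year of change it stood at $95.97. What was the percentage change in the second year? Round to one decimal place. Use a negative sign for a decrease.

After the first year: $67.63 × 0.86 = $58.1618.
Second-year multiplier: $95.97 ÷ $58.1618 ≈ 1.65005.
That is a change of 65.0%.

65.0%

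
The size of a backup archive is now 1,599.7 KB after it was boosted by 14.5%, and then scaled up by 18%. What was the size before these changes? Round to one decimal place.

The overall multiplier applied was 1.145 × 1.18 = 1.3511.
So the original size was 1,599.7 ÷ 1.3511 ≈ 1,184.0 KB.

1,184.0 KB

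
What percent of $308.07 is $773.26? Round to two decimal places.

$773.26 ÷ $308.07 ≈ 251.00%.

251.00%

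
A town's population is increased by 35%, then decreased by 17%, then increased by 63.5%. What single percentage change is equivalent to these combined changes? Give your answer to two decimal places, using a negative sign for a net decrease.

The combined multiplier is 1.35 × 0.83 × 1.635 = 1.8320175.
That corresponds to an increase of 83.20%.

83.20%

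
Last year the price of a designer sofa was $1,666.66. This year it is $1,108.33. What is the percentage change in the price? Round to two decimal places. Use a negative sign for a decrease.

-33.50%

Change: $1,108.33 − $1,666.66 = -$558.33.
Relative to the original: -$558.33 ÷ $1,666.66 ≈ -33.50%.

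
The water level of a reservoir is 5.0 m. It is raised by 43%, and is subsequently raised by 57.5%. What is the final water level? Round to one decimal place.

11.3 m

Each change multiplies by a factor: 1.43 × 1.575 = 2.25225.
5.0 × 2.25225 = 11.26125 ≈ 11.3.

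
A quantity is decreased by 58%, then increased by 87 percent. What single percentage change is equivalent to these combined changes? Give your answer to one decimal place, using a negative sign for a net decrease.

A 58% decrease multiplies by 0.42.
Then an 87% increase: 0.42 × 1.87 = 0.7854.
Overall factor 0.7854, i.e. -21.5%.

-21.5%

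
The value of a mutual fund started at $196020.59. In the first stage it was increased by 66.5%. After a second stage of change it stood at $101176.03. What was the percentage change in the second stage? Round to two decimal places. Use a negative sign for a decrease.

-69.00%

After the first stage: $196020.59 × 1.665 = $326374.28235.
Second-stage multiplier: $101176.03 ÷ $326374.28235 ≈ 0.31.
That is a change of -69.00%.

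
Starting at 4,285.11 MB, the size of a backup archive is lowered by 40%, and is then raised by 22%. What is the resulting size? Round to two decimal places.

3,136.70 MB

Each change multiplies by a factor: 0.6 × 1.22 = 0.732.
4,285.11 × 0.732 = 3136.70052 ≈ 3,136.70.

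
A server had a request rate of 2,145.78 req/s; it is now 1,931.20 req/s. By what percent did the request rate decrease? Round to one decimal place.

Change: 1,931.20 − 2,145.78 = -214.58.
Relative to the original: -214.58 ÷ 2,145.78 ≈ -10.0%.
So the request rate decreased by 10.0%.

10.0%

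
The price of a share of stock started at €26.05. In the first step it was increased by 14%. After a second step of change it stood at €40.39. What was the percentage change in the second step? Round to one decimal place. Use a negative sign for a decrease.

After the first step: €26.05 × 1.14 = €29.697.
Second-step multiplier: €40.39 ÷ €29.697 ≈ 1.36007.
That is a change of 36.0%.

36.0%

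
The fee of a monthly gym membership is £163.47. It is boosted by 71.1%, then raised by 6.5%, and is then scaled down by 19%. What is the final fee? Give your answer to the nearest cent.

£241.28

After the 71.1% increase: £163.47 × 1.711 = £279.69717.
6.5% increase: £279.69717 × 1.065 = £297.87748605.
After the 19% decrease: £297.87748605 × 0.81 = £241.2807637005 ≈ £241.28.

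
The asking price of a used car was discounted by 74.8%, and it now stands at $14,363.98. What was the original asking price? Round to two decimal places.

The overall multiplier applied was 0.252.
So the original asking price was $14,363.98 ÷ 0.252 ≈ $56,999.92.

$56,999.92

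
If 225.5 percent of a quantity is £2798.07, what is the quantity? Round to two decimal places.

£1240.83

£2798.07 ÷ 2.255 ≈ £1240.83.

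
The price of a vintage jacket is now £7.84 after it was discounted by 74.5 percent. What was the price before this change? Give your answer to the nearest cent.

£30.75

The overall multiplier applied was 0.255.
So the original price was £7.84 ÷ 0.255 ≈ £30.75.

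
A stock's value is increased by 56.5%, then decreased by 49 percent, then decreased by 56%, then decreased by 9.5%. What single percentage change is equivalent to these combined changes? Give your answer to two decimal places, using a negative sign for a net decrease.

-68.22%

The combined multiplier is 1.565 × 0.51 × 0.44 × 0.905 = 0.31782333.
That corresponds to a decrease of 68.22%.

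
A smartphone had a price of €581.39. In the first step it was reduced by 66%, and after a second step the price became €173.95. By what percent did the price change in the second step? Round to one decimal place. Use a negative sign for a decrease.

After the first step: €581.39 × 0.34 = €197.6726.
Second-step multiplier: €173.95 ÷ €197.6726 ≈ 0.87999.
That is a change of -12.0%.

-12.0%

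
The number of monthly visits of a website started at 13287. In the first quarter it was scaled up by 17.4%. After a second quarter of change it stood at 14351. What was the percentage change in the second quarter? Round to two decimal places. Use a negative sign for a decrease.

After the first quarter: 13287 × 1.174 = 15598.938.
Second-quarter multiplier: 14351 ÷ 15598.938 ≈ 0.919999.
That is a change of -8.00%.

-8.00%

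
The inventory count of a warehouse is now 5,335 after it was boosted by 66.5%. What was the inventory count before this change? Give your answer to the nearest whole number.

3,204

The overall multiplier applied was 1.665.
So the original inventory count was 5,335 ÷ 1.665 ≈ 3,204.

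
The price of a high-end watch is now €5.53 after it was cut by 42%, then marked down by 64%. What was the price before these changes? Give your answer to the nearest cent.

€26.48

The overall multiplier applied was 0.58 × 0.36 = 0.2088.
So the original price was €5.53 ÷ 0.2088 ≈ €26.48.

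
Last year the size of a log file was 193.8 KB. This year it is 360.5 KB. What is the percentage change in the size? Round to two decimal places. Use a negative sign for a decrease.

86.02%

Change: 360.5 − 193.8 = 166.7.
Relative to the original: 166.7 ÷ 193.8 ≈ 86.02%.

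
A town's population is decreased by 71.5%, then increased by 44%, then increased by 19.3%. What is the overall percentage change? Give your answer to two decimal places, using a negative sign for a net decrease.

A 71.5% decrease multiplies by 0.285.
Then a 44% increase: 0.285 × 1.44 = 0.4104.
Then a 19.3% increase: 0.4104 × 1.193 = 0.4896072.
Overall factor 0.4896072, i.e. -51.04%.

-51.04%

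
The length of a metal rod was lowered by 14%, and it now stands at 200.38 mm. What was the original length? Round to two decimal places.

The overall multiplier applied was 0.86.
So the original length was 200.38 ÷ 0.86 = 233.00 mm.

233.00 mm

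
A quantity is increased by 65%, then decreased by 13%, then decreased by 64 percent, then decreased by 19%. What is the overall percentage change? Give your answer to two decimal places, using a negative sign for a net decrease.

-58.14%

The combined multiplier is 1.65 × 0.87 × 0.36 × 0.81 = 0.4185918.
That corresponds to a decrease of 58.14%.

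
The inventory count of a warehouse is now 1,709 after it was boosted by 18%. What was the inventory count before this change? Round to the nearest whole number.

1,448

The overall multiplier applied was 1.18.
So the original inventory count was 1,709 ÷ 1.18 ≈ 1,448.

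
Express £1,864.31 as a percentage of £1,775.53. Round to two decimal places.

105.00%

£1,864.31 ÷ £1,775.53 ≈ 105.00%.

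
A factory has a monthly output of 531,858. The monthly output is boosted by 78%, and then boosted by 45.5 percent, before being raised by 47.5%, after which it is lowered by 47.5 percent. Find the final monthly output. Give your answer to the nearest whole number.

1,066,670

Apply the 78% increase: 531,858 × 1.78 = 946707.24.
45.5% increase: 946707.24 × 1.455 = 1377459.0342.
Apply the 47.5% increase: 1377459.0342 × 1.475 = 2031752.075445.
Apply the 47.5% decrease: 2031752.075445 × 0.525 = 1066669.839608625 ≈ 1,066,670.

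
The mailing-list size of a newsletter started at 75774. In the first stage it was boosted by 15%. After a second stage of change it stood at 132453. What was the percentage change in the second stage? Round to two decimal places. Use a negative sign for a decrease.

52.00%

After the first stage: 75774 × 1.15 = 87140.1.
Second-stage multiplier: 132453 ÷ 87140.1 ≈ 1.520001.
That is a change of 52.00%.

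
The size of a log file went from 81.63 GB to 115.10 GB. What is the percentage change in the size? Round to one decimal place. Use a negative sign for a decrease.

Change: 115.10 − 81.63 = 33.47.
Relative to the original: 33.47 ÷ 81.63 ≈ 41.0%.

41.0%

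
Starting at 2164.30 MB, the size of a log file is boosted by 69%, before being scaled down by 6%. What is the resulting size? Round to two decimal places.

After the 69% increase: 2164.30 × 1.69 = 3657.667.
Apply the 6% decrease: 3657.667 × 0.94 = 3438.20698 ≈ 3438.21.

3438.21 MB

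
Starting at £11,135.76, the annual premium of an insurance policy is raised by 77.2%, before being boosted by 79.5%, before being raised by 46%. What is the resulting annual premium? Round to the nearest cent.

Apply the 77.2% increase: £11,135.76 × 1.772 = £19732.56672.
79.5% increase: £19732.56672 × 1.795 = £35419.9572624.
46% increase: £35419.9572624 × 1.46 = £51713.137603104 ≈ £51,713.14.

£51,713.14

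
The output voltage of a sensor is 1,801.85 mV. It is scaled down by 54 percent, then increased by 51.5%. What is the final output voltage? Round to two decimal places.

After the 54% decrease: 1,801.85 × 0.46 = 828.851.
Apply the 51.5% increase: 828.851 × 1.515 = 1255.709265 ≈ 1,255.71.

1,255.71 mV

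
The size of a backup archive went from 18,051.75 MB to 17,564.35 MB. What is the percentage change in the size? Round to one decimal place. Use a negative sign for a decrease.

-2.7%

Change: 17,564.35 − 18,051.75 = -487.40.
Relative to the original: -487.40 ÷ 18,051.75 ≈ -2.7%.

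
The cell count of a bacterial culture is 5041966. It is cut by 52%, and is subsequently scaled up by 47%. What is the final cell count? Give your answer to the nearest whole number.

52% decrease: 5041966 × 0.48 = 2420143.68.
After the 47% increase: 2420143.68 × 1.47 = 3557611.2096 ≈ 3557611.

3557611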